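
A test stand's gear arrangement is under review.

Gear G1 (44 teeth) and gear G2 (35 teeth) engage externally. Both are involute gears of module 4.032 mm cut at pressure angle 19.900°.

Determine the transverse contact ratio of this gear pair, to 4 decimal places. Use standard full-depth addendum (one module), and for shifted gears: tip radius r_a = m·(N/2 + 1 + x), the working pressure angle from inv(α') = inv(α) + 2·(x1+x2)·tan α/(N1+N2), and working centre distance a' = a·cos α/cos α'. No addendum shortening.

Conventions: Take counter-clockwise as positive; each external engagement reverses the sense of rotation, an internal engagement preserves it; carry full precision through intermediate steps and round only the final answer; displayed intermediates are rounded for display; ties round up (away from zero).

single-mesh involute tooth geometry (44T engaging 35T at module 4.032)
base radii: r_b1 = 83.407318, r_b2 = 66.346730
tip radii: r_a1 = 92.736000, r_a2 = 74.592000
no profile shift: α' = α, a' = a
action lengths: √(r_a1²−r_b1²) = 40.536218, √(r_a2²−r_b2²) = 34.089263
base pitch p_b = π·m·cos α = 11.910537
CR = (40.536218 + 34.089263 − 159.264000·sin 19.90000°)/11.910537 = 1.714051
contact ratio ≈ 1.7141

1.7141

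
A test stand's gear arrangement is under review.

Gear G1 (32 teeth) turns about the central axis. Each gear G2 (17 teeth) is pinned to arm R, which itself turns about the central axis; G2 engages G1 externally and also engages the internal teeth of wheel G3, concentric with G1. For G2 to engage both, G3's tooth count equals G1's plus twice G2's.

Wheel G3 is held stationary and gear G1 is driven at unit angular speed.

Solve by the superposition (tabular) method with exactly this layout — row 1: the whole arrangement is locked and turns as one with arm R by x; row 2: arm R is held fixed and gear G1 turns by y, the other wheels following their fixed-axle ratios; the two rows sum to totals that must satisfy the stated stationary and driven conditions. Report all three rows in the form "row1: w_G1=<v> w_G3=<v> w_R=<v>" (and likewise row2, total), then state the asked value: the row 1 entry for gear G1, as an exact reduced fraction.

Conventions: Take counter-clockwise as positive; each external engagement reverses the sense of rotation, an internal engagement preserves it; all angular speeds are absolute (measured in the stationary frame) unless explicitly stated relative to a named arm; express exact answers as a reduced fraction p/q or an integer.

class = planetary set [G3 = 32+2·17 = 66; Willis about the carrier]
row 1: whole set turns with the arm by x
row 2 (arm held, sun turns y): ω_ring = −(32/66)·y, ω_arm = 0
boundary: total ω_ring = x − (32/66)·y = 0 and total ω_sun = x + y = 1  ⇒  y = 33/49, x = 16/49
row 2 ring = −(32/66)·33/49 = -16/49
totals (row 1 + row 2): sun 16/49 + 33/49 = 1, ring 16/49 + (-16/49) = 0, arm 16/49 + 0 = 16/49
asked cell (row1, sun) = 16/49

row1: w_G1=16/49 w_G3=16/49 w_R=16/49
row2: w_G1=33/49 w_G3=-16/49 w_R=0
total: w_G1=1 w_G3=0 w_R=16/49
asked value: 16/49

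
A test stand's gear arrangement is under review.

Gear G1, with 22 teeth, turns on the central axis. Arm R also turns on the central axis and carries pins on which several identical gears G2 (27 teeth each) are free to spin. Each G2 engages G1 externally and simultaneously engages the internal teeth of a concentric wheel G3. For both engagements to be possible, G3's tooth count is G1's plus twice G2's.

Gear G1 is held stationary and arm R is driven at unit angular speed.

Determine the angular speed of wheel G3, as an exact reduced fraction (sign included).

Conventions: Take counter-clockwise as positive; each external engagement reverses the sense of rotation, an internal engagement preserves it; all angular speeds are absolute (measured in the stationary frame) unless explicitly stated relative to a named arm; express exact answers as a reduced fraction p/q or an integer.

class = planetary set [G3 = 22+2·27 = 76; Willis about the carrier]
ring teeth: 22 + 2·27 = 76
22(ω_sun−ω_arm) = −76(ω_ring−ω_arm),  ω_sun = 0, ω_arm = 1
ω_ring = 1 − (22/76)(0−1) = 49/38
exact speed ratio = 49/38

49/38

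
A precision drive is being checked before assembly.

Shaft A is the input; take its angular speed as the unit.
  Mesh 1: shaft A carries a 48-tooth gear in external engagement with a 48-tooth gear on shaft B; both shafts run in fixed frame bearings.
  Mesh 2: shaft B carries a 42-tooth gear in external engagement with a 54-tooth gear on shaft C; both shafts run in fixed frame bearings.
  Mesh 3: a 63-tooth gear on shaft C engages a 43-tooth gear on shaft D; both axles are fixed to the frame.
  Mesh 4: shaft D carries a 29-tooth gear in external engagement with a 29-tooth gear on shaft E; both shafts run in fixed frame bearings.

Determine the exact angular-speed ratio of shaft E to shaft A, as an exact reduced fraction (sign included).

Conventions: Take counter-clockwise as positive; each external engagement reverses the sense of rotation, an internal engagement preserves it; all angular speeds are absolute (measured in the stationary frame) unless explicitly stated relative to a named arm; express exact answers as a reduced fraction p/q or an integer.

49/43

class = fixed-axis compound train [4 meshes; 4 ratios multiply, 4 sense flips]
mesh 1 [48T→48T]: running ratio 1, sense −
mesh 2 [42T→54T]: running ratio 7/9, sense +
mesh 3 [63T→43T]: running ratio 49/43, sense −
mesh 4 [29T→29T]: running ratio 49/43, sense +
ω_out/ω_in = 49/43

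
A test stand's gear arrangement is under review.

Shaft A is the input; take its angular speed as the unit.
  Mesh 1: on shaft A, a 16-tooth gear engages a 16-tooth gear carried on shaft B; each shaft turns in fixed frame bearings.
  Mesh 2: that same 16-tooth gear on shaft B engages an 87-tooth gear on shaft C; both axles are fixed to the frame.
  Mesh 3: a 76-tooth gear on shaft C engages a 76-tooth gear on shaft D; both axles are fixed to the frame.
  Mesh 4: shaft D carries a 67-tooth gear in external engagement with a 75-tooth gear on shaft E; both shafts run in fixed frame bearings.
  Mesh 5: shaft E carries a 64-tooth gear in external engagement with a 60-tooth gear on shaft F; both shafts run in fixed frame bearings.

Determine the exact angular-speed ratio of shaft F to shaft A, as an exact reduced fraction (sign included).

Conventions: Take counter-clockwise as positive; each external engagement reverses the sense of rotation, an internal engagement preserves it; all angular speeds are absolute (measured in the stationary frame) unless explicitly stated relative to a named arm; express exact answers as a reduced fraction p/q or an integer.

class = fixed-axis compound train [5 meshes; 5 ratios multiply, 5 sense flips]
mesh 1 [16T→16T]: running ratio 1, sense −
mesh 2 [16T→87T]: running ratio 16/87, sense +
mesh 3 [76T→76T]: running ratio 16/87, sense −
mesh 4 [67T→75T]: running ratio 1072/6525, sense +
mesh 5 [64T→60T]: running ratio 17152/97875, sense −
ω_out/ω_in = -17152/97875

-17152/97875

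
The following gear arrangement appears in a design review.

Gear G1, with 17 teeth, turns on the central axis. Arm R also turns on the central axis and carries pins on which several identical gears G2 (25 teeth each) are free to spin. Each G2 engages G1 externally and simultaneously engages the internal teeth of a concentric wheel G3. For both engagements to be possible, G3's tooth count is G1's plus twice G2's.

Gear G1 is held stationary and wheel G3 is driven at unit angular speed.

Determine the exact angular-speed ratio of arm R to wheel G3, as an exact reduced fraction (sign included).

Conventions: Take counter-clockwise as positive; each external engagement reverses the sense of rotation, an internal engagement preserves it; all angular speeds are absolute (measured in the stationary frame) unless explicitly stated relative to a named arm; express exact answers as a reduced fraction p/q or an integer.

topology: planetary set — G1 17T / G2 25T / G3 67T, arm = carrier (Willis)
ring teeth: 17 + 2·25 = 67
17(ω_sun−ω_arm) = −67(ω_ring−ω_arm),  ω_sun = 0, ω_ring = 1
17(0−ω_arm) = −67(1−ω_arm)  ⇒  84·ω_arm = 67  ⇒  ω_arm = 67/84
ω_out/ω_in = 67/84

67/84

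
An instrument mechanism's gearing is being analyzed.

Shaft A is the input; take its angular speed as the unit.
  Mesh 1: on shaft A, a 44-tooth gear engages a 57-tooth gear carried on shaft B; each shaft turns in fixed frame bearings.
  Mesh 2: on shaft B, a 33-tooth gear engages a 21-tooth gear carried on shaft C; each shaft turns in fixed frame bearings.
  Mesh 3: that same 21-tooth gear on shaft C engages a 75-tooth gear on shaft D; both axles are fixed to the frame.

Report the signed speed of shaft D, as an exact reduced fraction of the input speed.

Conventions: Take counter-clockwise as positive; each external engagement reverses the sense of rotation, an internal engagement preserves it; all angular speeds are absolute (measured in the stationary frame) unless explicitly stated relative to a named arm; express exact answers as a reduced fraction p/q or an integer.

3-mesh fixed-axis compound train (all bearings frame-fixed)
mesh 1 [44T→57T]: |ω|/ω_in = 1×44/57 = 44/57, sense flips to −
mesh 2 [33T→21T]: |ω|/ω_in = (44/57)×33/21 = 484/399, sense flips to +
mesh 3 [21T→75T]: |ω|/ω_in = (484/399)×21/75 = 484/1425, sense flips to −
signed output speed (× input speed) = -484/1425

-484/1425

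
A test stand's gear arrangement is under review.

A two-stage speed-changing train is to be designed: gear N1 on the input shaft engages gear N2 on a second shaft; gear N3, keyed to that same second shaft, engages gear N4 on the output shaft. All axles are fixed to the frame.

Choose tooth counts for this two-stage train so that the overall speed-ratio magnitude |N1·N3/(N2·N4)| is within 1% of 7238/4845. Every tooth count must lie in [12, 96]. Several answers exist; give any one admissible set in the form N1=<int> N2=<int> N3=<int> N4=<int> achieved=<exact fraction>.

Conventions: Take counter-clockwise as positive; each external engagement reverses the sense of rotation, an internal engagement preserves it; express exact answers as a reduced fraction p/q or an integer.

N1=77 N2=51 N3=94 N4=95 achieved=7238/4845

2-stage fixed-axis compound train for ratio 7238/4845
target = 7238/4845 in lowest terms: an exact hit needs N1·N3 = k·7238 and N2·N4 = k·4845 for one integer k, every count in [12, 96]; additionally prefer no 1:1 stage (N1 ≠ N2, N3 ≠ N4)
k = 1: N1·N3 = 7238 = 77·94, N2·N4 = 4845 = 51·95
achieved = 77·94/(51·95) = 7238/4845; |achieved − target| = 0 ≤ 3619/242250 ✓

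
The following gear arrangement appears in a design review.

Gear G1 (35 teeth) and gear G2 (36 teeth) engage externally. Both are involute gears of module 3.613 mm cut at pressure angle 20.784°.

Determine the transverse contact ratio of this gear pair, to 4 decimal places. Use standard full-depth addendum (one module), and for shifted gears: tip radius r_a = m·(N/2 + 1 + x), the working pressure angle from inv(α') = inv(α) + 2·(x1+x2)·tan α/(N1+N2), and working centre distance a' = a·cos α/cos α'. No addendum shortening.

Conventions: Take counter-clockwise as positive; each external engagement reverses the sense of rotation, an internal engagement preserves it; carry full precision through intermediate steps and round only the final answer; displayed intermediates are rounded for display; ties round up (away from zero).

1.6540

single-mesh involute tooth geometry (35T engaging 36T at module 3.613)
base radii: r_b1 = 59.112958, r_b2 = 60.801900
tip radii: r_a1 = 66.840500, r_a2 = 68.647000
no profile shift: α' = α, a' = a
action lengths: √(r_a1²−r_b1²) = 31.197927, √(r_a2²−r_b2²) = 31.867532
base pitch p_b = π·m·cos α = 10.611933
CR = (31.197927 + 31.867532 − 128.261500·sin 20.78400°)/10.611933 = 1.654024
contact ratio ≈ 1.6540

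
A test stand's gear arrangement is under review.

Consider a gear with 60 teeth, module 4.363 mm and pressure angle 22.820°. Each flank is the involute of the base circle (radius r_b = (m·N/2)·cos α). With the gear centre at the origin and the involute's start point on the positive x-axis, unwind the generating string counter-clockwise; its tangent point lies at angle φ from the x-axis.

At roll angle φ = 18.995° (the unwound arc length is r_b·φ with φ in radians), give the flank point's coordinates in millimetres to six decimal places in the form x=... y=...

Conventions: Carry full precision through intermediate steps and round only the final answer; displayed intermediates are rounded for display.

x=127.093875 y=1.449296

class = single-mesh tooth geometry [base-circle involute, m = 4.363, 60T]
pitch radius r_p = m·N/2 = 4.363·60/2 = 130.890000
base radius r_b = r_p·cos α = 130.890000·cos 22.820° = 120.644955
roll angle φ = 18.995° = 0.33152529 rad
x = r_b·(cos φ + φ·sin φ) = 127.093875
y = r_b·(sin φ − φ·cos φ) = 1.449296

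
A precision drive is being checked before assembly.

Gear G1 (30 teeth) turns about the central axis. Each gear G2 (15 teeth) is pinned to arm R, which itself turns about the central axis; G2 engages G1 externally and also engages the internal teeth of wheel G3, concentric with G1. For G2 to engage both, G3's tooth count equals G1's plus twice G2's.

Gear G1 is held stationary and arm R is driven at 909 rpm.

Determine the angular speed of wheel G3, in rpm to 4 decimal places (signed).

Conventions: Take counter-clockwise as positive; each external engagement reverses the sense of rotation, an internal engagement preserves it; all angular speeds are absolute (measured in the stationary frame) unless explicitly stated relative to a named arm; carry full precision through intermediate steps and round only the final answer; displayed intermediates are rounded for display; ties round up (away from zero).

planetary set (30T centre, 15T on arm, 60T internal) — Willis relation
normalise by the input: solve with ω_arm = 1, then scale by 909 rpm
ring teeth: 30 + 2·15 = 60
30(ω_sun−ω_arm) = −60(ω_ring−ω_arm),  ω_sun = 0, ω_arm = 1
ω_ring = 1 − (30/60)(0−1) = 3/2
scale: ω_ring = 3/2 × 909 rpm = +1363.5000 rpm

+1363.5000 rpm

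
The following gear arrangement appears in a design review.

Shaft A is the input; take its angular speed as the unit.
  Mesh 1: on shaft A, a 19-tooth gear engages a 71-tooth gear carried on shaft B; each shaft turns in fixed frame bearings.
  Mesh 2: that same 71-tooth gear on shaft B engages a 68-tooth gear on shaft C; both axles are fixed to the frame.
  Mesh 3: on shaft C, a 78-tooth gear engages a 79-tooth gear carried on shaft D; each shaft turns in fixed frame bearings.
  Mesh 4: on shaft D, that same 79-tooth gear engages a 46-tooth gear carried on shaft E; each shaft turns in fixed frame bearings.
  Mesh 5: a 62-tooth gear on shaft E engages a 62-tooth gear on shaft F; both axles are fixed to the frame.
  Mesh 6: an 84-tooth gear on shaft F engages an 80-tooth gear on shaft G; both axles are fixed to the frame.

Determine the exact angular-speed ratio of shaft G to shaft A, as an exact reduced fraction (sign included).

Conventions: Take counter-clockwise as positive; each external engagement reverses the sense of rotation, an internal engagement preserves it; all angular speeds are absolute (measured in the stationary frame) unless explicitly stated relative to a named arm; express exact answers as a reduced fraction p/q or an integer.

class = fixed-axis compound train [6 meshes; 6 ratios multiply, 6 sense flips]
mesh 1 [19T→71T]: running ratio 19/71, sense −
mesh 2 [71T→68T]: running ratio 19/68, sense +
mesh 3 [78T→79T]: running ratio 741/2686, sense −
mesh 4 [79T→46T]: running ratio 741/1564, sense +
mesh 5 [62T→62T]: running ratio 741/1564, sense −
mesh 6 [84T→80T]: running ratio 15561/31280, sense +
ω_out/ω_in = 15561/31280

15561/31280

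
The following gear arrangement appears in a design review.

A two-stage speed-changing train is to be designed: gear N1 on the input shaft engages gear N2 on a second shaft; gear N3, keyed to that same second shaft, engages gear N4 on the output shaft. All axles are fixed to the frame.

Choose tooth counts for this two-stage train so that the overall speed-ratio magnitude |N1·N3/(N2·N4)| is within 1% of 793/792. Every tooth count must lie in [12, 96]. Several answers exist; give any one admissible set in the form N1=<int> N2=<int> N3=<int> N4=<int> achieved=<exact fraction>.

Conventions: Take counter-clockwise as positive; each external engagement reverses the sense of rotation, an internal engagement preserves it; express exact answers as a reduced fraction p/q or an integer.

N1=13 N2=12 N3=61 N4=66 achieved=793/792

class = fixed-axis compound train [2-stage, 793/792 wanted]
target = 793/792 in lowest terms: an exact hit needs N1·N3 = k·793 and N2·N4 = k·792 for one integer k, every count in [12, 96]; additionally prefer no 1:1 stage (N1 ≠ N2, N3 ≠ N4)
k = 1: N1·N3 = 793 = 13·61, N2·N4 = 792 = 12·66
achieved = 13·61/(12·66) = 793/792; |achieved − target| = 0 ≤ 793/79200 ✓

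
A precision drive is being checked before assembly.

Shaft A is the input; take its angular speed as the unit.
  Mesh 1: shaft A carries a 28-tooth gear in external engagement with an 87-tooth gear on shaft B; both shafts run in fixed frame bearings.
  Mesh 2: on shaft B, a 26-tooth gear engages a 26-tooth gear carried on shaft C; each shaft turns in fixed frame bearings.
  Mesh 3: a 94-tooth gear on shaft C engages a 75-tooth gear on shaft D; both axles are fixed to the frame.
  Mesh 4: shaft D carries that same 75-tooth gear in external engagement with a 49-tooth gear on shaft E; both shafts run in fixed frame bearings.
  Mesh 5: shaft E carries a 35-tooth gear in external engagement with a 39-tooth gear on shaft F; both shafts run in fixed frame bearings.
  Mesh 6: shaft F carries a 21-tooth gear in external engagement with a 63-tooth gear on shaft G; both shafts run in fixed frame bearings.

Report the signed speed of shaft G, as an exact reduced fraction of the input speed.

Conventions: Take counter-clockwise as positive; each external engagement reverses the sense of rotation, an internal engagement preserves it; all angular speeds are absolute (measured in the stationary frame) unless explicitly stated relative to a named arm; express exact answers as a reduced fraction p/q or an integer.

1880/10179

6-mesh fixed-axis compound train (all bearings frame-fixed)
mesh 1 [28T→87T]: |ω|/ω_in = 1×28/87 = 28/87, sense flips to −
mesh 2 [26T→26T]: |ω|/ω_in = (28/87)×26/26 = 28/87, sense flips to +
mesh 3 [94T→75T]: |ω|/ω_in = (28/87)×94/75 = 2632/6525, sense flips to −
mesh 4 [75T→49T]: |ω|/ω_in = (2632/6525)×75/49 = 376/609, sense flips to +
mesh 5 [35T→39T]: |ω|/ω_in = (376/609)×35/39 = 1880/3393, sense flips to −
mesh 6 [21T→63T]: |ω|/ω_in = (1880/3393)×21/63 = 1880/10179, sense flips to +
signed output speed (× input speed) = 1880/10179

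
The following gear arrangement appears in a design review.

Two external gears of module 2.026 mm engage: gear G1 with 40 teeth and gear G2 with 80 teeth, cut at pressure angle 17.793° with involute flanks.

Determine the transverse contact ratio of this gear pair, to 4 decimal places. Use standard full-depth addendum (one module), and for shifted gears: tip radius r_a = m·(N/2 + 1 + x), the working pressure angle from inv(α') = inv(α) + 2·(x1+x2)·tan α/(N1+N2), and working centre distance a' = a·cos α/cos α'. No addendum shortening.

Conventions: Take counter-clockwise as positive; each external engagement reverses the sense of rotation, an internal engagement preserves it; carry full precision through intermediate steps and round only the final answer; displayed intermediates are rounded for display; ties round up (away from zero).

1.9042

recognized (one external pair, fixed centres): single-mesh tooth geometry, m = 2.026, N1 = 40, N2 = 80
base radii: r_b1 = 38.581796, r_b2 = 77.163592
tip radii: r_a1 = 42.546000, r_a2 = 83.066000
no profile shift: α' = α, a' = a
action lengths: √(r_a1²−r_b1²) = 17.933408, √(r_a2²−r_b2²) = 30.752893
base pitch p_b = π·m·cos α = 6.060414
CR = (17.933408 + 30.752893 − 121.560000·sin 17.79300°)/6.060414 = 1.904180
contact ratio ≈ 1.9042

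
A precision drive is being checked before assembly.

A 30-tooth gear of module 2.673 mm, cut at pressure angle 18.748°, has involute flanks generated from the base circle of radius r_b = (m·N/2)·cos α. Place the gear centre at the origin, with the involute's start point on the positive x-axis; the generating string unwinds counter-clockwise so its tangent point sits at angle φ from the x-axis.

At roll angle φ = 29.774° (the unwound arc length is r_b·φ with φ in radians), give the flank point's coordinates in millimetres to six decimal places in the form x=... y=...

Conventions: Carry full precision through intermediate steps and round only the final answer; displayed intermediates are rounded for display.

x=42.753086 y=1.728472

recognized (one wheel, involute flank): single-mesh tooth geometry, m = 2.673, N = 30
pitch radius r_p = m·N/2 = 2.673·30/2 = 40.095000
base radius r_b = r_p·cos α = 40.095000·cos 18.748° = 37.967613
roll angle φ = 29.774° = 0.51965433 rad
x = r_b·(cos φ + φ·sin φ) = 42.753086
y = r_b·(sin φ − φ·cos φ) = 1.728472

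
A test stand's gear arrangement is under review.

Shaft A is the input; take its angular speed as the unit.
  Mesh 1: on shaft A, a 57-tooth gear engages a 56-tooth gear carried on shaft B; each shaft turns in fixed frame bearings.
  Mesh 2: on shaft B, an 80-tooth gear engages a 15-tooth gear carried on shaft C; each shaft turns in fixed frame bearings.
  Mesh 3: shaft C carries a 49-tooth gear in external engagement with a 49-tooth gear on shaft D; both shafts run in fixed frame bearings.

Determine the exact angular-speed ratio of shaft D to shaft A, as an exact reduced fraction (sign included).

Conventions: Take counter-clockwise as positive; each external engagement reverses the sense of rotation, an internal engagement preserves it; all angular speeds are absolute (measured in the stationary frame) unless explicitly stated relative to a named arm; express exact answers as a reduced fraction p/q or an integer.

class = fixed-axis compound train [3 meshes; 3 ratios multiply, 3 sense flips]
mesh 1 [57T→56T]: running ratio 57/56, sense −
mesh 2 [80T→15T]: running ratio 38/7, sense +
mesh 3 [49T→49T]: running ratio 38/7, sense −
ω_out/ω_in = -38/7

-38/7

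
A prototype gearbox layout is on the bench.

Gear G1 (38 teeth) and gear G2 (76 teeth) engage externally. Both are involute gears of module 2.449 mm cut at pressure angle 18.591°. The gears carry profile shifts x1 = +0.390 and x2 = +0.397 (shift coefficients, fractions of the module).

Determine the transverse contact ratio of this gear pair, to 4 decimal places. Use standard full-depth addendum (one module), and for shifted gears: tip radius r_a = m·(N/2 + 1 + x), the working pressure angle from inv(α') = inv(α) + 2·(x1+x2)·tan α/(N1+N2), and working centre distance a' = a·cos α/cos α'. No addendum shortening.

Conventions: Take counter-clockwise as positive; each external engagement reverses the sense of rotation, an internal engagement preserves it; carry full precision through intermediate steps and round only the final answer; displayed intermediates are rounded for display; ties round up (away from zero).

1.7250

single-mesh involute tooth geometry (38T engaging 76T at module 2.449)
base radii: r_b1 = 44.102943, r_b2 = 88.205885
tip radii: r_a1 = 49.935110, r_a2 = 96.483253
inv(α') = inv(18.591°) + 2·(+0.390+0.397)·tan α/(38+76) = 0.01653232  ⇒  α' = 20.67869°
a' = a·cos α / cos α' = 139.5930·cos 18.591°/cos 20.67869° = 141.419736
action lengths: √(r_a1²−r_b1²) = 23.418917, √(r_a2²−r_b2²) = 39.099104
base pitch p_b = π·m·cos α = 7.292288
CR = (23.418917 + 39.099104 − 141.419736·sin 20.67869°)/7.292288 = 1.724959
contact ratio ≈ 1.7250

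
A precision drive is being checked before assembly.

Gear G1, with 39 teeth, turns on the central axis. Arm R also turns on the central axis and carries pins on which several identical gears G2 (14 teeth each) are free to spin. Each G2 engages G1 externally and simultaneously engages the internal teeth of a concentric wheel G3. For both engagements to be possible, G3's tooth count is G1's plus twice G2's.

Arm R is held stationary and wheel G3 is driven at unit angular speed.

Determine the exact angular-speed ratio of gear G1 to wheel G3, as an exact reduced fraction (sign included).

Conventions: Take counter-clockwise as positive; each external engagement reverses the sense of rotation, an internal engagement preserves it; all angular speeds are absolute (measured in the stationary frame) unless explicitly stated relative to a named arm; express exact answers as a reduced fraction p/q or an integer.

-67/39

recognized (axles ride arm R): planetary set, 39/14/67 teeth
ring teeth: 39 + 2·14 = 67
39(ω_sun−ω_arm) = −67(ω_ring−ω_arm),  ω_arm = 0, ω_ring = 1
ω_sun = 0 − (67/39)(1−0) = -67/39
ω_out/ω_in = -67/39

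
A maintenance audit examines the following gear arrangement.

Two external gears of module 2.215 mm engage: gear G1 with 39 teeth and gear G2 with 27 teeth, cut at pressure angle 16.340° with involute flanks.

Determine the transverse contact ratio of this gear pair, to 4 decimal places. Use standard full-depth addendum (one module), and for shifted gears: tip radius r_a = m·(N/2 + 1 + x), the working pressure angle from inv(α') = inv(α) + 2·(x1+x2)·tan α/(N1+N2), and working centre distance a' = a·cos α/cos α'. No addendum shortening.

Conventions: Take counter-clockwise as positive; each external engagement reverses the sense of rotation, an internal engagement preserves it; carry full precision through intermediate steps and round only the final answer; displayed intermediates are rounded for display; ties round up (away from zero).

topology: single-mesh involute geometry — m = 2.215, 39T/27T pair
base radii: r_b1 = 41.447917, r_b2 = 28.694712
tip radii: r_a1 = 45.407500, r_a2 = 32.117500
no profile shift: α' = α, a' = a
action lengths: √(r_a1²−r_b1²) = 18.544844, √(r_a2²−r_b2²) = 14.427312
base pitch p_b = π·m·cos α = 6.677563
CR = (18.544844 + 14.427312 − 73.095000·sin 16.34000°)/6.677563 = 1.858141
contact ratio ≈ 1.8581

1.8581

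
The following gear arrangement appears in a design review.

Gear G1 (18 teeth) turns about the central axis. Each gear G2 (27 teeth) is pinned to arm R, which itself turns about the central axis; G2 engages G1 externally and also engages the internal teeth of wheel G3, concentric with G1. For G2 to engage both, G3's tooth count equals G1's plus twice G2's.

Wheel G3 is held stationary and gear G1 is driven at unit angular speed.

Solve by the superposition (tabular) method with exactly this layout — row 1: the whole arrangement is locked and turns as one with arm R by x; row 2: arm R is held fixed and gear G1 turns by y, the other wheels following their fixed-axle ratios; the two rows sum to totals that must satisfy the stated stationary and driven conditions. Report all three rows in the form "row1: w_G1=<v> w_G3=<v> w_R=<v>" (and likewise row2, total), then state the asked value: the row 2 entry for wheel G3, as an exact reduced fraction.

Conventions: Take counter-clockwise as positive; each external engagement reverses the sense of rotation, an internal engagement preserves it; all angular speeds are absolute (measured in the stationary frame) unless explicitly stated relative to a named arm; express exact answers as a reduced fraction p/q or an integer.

row1: w_G1=1/5 w_G3=1/5 w_R=1/5
row2: w_G1=4/5 w_G3=-1/5 w_R=0
total: w_G1=1 w_G3=0 w_R=1/5
asked value: -1/5

topology: planetary set — G1 18T / G2 27T / G3 72T, arm = carrier (Willis)
superposition row 1 [locked train]: every member turns x
row 2 — arm fixed, fixed-axis ratios: sun y, ring −(18/72)·y, arm 0
boundary: total ω_ring = x − (18/72)·y = 0 and total ω_sun = x + y = 1  ⇒  y = 4/5, x = 1/5
row 2 ring = −(18/72)·4/5 = -1/5
totals (row 1 + row 2): sun 1/5 + 4/5 = 1, ring 1/5 + (-1/5) = 0, arm 1/5 + 0 = 1/5
asked cell (row2, ring) = -1/5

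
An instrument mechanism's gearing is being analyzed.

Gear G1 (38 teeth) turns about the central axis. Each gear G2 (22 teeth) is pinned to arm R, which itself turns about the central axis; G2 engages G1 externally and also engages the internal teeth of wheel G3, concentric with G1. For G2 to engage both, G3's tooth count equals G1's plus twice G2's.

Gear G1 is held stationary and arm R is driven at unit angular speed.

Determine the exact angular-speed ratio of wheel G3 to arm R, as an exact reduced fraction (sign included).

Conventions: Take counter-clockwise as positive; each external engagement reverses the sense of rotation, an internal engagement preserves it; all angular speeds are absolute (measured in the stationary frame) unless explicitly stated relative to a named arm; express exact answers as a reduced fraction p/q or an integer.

60/41

topology: planetary set — G1 38T / G2 22T / G3 82T, arm = carrier (Willis)
ring teeth: 38 + 2·22 = 82
38(ω_sun−ω_arm) = −82(ω_ring−ω_arm),  ω_sun = 0, ω_arm = 1
ω_ring = 1 − (38/82)(0−1) = 60/41
ω_out/ω_in = 60/41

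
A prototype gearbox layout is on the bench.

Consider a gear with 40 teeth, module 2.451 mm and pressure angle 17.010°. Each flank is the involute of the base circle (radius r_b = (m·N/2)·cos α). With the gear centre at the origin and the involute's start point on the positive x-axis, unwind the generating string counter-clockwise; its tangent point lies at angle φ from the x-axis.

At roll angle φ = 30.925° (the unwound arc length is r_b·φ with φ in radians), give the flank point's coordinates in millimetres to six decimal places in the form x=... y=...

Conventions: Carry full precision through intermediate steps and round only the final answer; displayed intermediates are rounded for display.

recognized (one wheel, involute flank): single-mesh tooth geometry, m = 2.451, N = 40
pitch radius r_p = m·N/2 = 2.451·40/2 = 49.020000
base radius r_b = r_p·cos α = 49.020000·cos 17.010° = 46.875557
roll angle φ = 30.925° = 0.53974307 rad
x = r_b·(cos φ + φ·sin φ) = 53.214217
y = r_b·(sin φ − φ·cos φ) = 2.386060

x=53.214217 y=2.386060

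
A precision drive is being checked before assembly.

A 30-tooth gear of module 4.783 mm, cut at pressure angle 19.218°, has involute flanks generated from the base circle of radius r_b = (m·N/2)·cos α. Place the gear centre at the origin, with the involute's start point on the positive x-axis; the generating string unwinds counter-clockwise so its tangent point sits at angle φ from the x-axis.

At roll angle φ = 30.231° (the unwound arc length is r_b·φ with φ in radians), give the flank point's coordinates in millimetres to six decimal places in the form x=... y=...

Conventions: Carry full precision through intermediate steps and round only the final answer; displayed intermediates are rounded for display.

x=76.530781 y=3.225660

topology: single-mesh involute geometry — m = 4.783, N = 30
pitch radius r_p = m·N/2 = 4.783·30/2 = 71.745000
base radius r_b = r_p·cos α = 71.745000·cos 19.218° = 67.746867
roll angle φ = 30.231° = 0.52763049 rad
x = r_b·(cos φ + φ·sin φ) = 76.530781
y = r_b·(sin φ − φ·cos φ) = 3.225660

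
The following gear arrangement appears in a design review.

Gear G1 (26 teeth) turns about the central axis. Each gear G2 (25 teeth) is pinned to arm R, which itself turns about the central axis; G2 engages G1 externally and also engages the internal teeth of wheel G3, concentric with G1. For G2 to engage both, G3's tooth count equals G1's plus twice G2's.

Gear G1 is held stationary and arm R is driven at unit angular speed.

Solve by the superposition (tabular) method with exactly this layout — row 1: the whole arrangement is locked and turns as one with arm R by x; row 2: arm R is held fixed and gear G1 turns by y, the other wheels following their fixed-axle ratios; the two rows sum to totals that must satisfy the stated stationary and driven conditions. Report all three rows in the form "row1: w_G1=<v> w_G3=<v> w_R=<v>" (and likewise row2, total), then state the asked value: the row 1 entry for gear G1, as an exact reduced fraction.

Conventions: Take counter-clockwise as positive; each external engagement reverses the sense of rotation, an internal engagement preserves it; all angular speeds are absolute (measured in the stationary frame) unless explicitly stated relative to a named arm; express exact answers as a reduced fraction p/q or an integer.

recognized (axles ride arm R): planetary set, 26/25/76 teeth
superposition row 1 [locked train]: every member turns x
row 2 — arm fixed, fixed-axis ratios: sun y, ring −(26/76)·y, arm 0
boundary: total ω_sun = x + y = 0 and total ω_arm = x = 1  ⇒  y = -1, x = 1
row 2 ring = −(26/76)·(-1) = 13/38
totals (row 1 + row 2): sun 1 + (-1) = 0, ring 1 + 13/38 = 51/38, arm 1 + 0 = 1
asked cell (row1, sun) = 1

row1: w_G1=1 w_G3=1 w_R=1
row2: w_G1=-1 w_G3=13/38 w_R=0
total: w_G1=0 w_G3=51/38 w_R=1
asked value: 1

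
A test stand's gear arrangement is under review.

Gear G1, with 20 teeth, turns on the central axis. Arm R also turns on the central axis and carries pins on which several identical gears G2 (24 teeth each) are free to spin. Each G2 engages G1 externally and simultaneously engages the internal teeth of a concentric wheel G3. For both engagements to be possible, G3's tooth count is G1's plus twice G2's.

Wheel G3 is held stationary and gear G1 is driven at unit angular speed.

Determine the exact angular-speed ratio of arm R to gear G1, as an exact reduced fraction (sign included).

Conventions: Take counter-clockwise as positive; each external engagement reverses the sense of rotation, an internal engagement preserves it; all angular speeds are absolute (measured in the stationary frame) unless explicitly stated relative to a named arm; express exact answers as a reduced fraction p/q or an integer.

planetary set (20T centre, 24T on arm, 68T internal) — Willis relation
ring teeth: 20 + 2·24 = 68
20(ω_sun−ω_arm) = −68(ω_ring−ω_arm),  ω_ring = 0, ω_sun = 1
20(1−ω_arm) = −68(0−ω_arm)  ⇒  88·ω_arm = 20  ⇒  ω_arm = 5/22
ω_out/ω_in = 5/22

5/22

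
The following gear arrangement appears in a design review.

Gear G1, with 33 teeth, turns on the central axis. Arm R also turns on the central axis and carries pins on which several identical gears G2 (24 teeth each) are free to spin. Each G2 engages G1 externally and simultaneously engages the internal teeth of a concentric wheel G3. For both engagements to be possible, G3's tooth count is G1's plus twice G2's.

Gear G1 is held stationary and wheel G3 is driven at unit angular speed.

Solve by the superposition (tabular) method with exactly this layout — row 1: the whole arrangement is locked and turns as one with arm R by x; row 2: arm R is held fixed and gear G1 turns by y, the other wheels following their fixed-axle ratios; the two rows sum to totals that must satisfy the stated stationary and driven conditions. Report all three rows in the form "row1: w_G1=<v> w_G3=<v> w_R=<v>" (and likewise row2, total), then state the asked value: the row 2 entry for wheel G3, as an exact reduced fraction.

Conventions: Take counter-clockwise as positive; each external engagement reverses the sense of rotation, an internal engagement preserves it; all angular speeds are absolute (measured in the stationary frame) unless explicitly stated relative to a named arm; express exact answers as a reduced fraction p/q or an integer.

row1: w_G1=27/38 w_G3=27/38 w_R=27/38
row2: w_G1=-27/38 w_G3=11/38 w_R=0
total: w_G1=0 w_G3=1 w_R=27/38
asked value: 11/38

planetary set (33T centre, 24T on arm, 81T internal) — Willis relation
row 1 (train locked, turned with arm): all members turn x
row 2: sun turns y, ring = −(33/81)·y, arm 0
boundary: total ω_sun = x + y = 0 and total ω_ring = x − (33/81)·y = 1  ⇒  y = -27/38, x = 27/38
row 2 ring = −(33/81)·(-27/38) = 11/38
totals (row 1 + row 2): sun 27/38 + (-27/38) = 0, ring 27/38 + 11/38 = 1, arm 27/38 + 0 = 27/38
asked cell (row2, ring) = 11/38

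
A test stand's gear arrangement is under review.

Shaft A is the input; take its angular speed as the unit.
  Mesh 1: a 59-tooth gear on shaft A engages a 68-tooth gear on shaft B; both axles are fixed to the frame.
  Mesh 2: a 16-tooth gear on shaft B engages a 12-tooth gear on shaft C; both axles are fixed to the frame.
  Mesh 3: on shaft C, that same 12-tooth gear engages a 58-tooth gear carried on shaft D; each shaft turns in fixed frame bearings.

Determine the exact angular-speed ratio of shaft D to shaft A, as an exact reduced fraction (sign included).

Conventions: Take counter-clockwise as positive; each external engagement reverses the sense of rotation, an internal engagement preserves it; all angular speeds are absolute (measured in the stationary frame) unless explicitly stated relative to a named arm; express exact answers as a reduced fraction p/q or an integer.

-118/493

class = fixed-axis compound train [3 meshes; 3 ratios multiply, 3 sense flips]
mesh 1 [59T→68T]: running ratio 59/68, sense −
mesh 2 [16T→12T]: running ratio 59/51, sense +
mesh 3 [12T→58T]: running ratio 118/493, sense −
ω_out/ω_in = -118/493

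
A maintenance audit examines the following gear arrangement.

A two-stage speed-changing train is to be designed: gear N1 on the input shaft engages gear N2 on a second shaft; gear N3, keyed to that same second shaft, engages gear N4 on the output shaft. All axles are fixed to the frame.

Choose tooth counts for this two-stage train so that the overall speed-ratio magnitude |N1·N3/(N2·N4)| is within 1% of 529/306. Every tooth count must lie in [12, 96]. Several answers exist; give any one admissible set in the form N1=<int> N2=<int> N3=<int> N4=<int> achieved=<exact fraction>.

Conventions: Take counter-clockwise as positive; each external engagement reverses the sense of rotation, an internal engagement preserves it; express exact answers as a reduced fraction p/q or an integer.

class = fixed-axis compound train [2-stage, 529/306 wanted]
target = 529/306 in lowest terms: an exact hit needs N1·N3 = k·529 and N2·N4 = k·306 for one integer k, every count in [12, 96]; additionally prefer no 1:1 stage (N1 ≠ N2, N3 ≠ N4)
k = 1: N1·N3 = 529 = 23·23, N2·N4 = 306 = 17·18
achieved = 23·23/(17·18) = 529/306; |achieved − target| = 0 ≤ 529/30600 ✓

N1=23 N2=17 N3=23 N4=18 achieved=529/306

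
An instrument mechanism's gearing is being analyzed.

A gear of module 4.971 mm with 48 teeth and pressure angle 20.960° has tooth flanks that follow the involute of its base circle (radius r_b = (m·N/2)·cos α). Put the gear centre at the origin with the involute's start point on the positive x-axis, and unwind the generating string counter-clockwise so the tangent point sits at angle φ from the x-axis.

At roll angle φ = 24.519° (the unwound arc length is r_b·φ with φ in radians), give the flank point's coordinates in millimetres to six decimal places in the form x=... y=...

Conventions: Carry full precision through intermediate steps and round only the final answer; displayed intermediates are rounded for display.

single-mesh involute tooth geometry (48T wheel at module 4.971)
pitch radius r_p = m·N/2 = 4.971·48/2 = 119.304000
base radius r_b = r_p·cos α = 119.304000·cos 20.960° = 111.409700
roll angle φ = 24.519° = 0.42793728 rad
x = r_b·(cos φ + φ·sin φ) = 121.148638
y = r_b·(sin φ − φ·cos φ) = 2.857380

x=121.148638 y=2.857380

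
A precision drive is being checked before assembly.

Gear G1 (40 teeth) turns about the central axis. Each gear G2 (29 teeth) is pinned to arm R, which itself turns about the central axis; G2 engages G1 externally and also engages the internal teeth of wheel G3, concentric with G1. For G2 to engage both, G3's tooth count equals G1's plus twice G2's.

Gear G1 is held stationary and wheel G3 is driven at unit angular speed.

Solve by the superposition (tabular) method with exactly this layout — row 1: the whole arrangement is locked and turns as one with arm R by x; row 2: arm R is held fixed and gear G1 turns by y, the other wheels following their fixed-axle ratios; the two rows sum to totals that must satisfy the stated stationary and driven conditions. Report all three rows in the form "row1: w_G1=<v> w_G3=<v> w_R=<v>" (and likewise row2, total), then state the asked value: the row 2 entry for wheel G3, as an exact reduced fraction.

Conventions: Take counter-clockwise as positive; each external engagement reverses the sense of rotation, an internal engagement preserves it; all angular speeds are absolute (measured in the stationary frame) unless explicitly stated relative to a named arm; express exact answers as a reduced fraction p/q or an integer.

planetary set (40T centre, 29T on arm, 98T internal) — Willis relation
row 1 (train locked, turned with arm): all members turn x
row 2 — arm fixed, fixed-axis ratios: sun y, ring −(40/98)·y, arm 0
boundary: total ω_sun = x + y = 0 and total ω_ring = x − (40/98)·y = 1  ⇒  y = -49/69, x = 49/69
row 2 ring = −(40/98)·(-49/69) = 20/69
totals (row 1 + row 2): sun 49/69 + (-49/69) = 0, ring 49/69 + 20/69 = 1, arm 49/69 + 0 = 49/69
asked cell (row2, ring) = 20/69

row1: w_G1=49/69 w_G3=49/69 w_R=49/69
row2: w_G1=-49/69 w_G3=20/69 w_R=0
total: w_G1=0 w_G3=1 w_R=49/69
asked value: 20/69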